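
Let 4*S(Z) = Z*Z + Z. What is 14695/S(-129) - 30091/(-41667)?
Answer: 5709397/1333344 ≈ 4.2820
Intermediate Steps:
S(Z) = Z/4 + Z²/4 (S(Z) = (Z*Z + Z)/4 = (Z² + Z)/4 = (Z + Z²)/4 = Z/4 + Z²/4)
14695/S(-129) - 30091/(-41667) = 14695/(((¼)*(-129)*(1 - 129))) - 30091/(-41667) = 14695/(((¼)*(-129)*(-128))) - 30091*(-1/41667) = 14695/4128 + 30091/41667 = 5709397/1333344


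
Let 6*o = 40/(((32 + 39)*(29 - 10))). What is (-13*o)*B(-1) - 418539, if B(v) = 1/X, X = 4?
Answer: -1693827398/4047 ≈ -4.1854e+5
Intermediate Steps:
o = 20/4047 (o = (40/(((32 + 39)*(29 - 10))))/6 = (40/((71*19)))/6 = (40/1349)/6 = (40*(1/1349))/6 = (1/6)*(40/1349) = 20/4047 ≈ 0.0049419)
B(v) = 1/4
(-13*o)*B(-1) - 418539 = -13*20/4047*(1/4) - 418539 = -260/4047*1/4 - 418539 = -65/4047 - 418539 = -1693827398/4047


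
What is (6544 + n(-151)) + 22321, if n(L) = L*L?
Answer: 51666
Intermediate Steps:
n(L) = L²
(6544 + n(-151)) + 22321 = (6544 + (-151)²) + 22321 = (6544 + 22801) + 22321 = 29345 + 22321 = 51666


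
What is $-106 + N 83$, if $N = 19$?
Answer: $1471$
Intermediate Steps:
$-106 + N 83 = -106 + 19 \cdot 83 = -106 + 1577 = 1471$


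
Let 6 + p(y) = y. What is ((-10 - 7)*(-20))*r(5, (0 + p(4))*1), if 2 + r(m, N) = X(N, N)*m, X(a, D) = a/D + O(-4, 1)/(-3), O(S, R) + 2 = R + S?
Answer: 11560/3 ≈ 3853.3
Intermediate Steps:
O(S, R) = -2 + R + S (O(S, R) = -2 + (R + S) = -2 + R + S)
X(a, D) = 5/3 + a/D (X(a, D) = a/D + (-2 + 1 - 4)/(-3) = a/D - 5*(-⅓) = a/D + 5/3 = 5/3 + a/D)
p(y) = -6 + y
r(m, N) = -2 + 8*m/3 (r(m, N) = -2 + (5/3 + N/N)*m = -2 + (5/3 + 1)*m = -2 + 8*m/3)
((-10 - 7)*(-20))*r(5, (0 + p(4))*1) = ((-10 - 7)*(-20))*(-2 + (8/3)*5) = (-17*(-20))*(-2 + 40/3) = 340*(34/3) = 11560/3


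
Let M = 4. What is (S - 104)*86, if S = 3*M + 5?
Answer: -7482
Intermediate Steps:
S = 17 (S = 3*4 + 5 = 12 + 5 = 17)
(S - 104)*86 = (17 - 104)*86 = -87*86 = -7482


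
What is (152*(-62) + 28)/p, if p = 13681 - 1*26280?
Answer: 9396/12599 ≈ 0.74577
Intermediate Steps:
p = -12599 (p = 13681 - 26280 = -12599)
(152*(-62) + 28)/p = (152*(-62) + 28)/(-12599) = (-9424 + 28)*(-1/12599) = -9396*(-1/12599) = 9396/12599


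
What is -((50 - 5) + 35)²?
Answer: -6400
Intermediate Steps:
-((50 - 5) + 35)² = -(45 + 35)² = -1*80² = -1*6400 = -6400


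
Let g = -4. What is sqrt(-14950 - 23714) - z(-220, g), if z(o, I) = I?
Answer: 4 + 6*I*sqrt(1074) ≈ 4.0 + 196.63*I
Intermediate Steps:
sqrt(-14950 - 23714) - z(-220, g) = sqrt(-14950 - 23714) - 1*(-4) = sqrt(-38664) + 4 = 6*I*sqrt(1074) + 4 = 4 + 6*I*sqrt(1074)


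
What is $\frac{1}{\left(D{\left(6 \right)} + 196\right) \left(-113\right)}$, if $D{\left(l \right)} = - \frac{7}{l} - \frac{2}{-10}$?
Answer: $- \frac{30}{661163} \approx -4.5375 \cdot 10^{-5}$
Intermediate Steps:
$D{\left(l \right)} = \frac{1}{5} - \frac{7}{l}$ ($D{\left(l \right)} = - \frac{7}{l} - - \frac{1}{5} = - \frac{7}{l} + \frac{1}{5} = \frac{1}{5} - \frac{7}{l}$)
$\frac{1}{\left(D{\left(6 \right)} + 196\right) \left(-113\right)} = \frac{1}{\left(\frac{-35 + 6}{5 \cdot 6} + 196\right) \left(-113\right)} = \frac{1}{\left(\frac{1}{5} \cdot \frac{1}{6} \left(-29\right) + 196\right) \left(-113\right)} = \frac{1}{\left(- \frac{29}{30} + 196\right) \left(-113\right)} = \frac{1}{\frac{5851}{30} \left(-113\right)} = \frac{1}{- \frac{661163}{30}} = - \frac{30}{661163}$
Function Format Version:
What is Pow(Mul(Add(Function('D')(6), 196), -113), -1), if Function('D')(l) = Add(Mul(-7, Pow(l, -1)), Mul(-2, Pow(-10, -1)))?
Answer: Rational(-30, 661163) ≈ -4.5375e-5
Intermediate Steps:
Function('D')(l) = Add(Rational(1, 5), Mul(-7, Pow(l, -1))) (Function('D')(l) = Add(Mul(-7, Pow(l, -1)), Mul(-2, Rational(-1, 10))) = Add(Mul(-7, Pow(l, -1)), Rational(1, 5)) = Add(Rational(1, 5), Mul(-7, Pow(l, -1))))
Pow(Mul(Add(Function('D')(6), 196), -113), -1) = Pow(Mul(Add(Mul(Rational(1, 5), Pow(6, -1), Add(-35, 6)), 196), -113), -1) = Pow(Mul(Add(Mul(Rational(1, 5), Rational(1, 6), -29), 196), -113), -1) = Pow(Mul(Add(Rational(-29, 30), 196), -113), -1) = Pow(Mul(Rational(5851, 30), -113), -1) = Pow(Rational(-661163, 30), -1) = Rational(-30, 661163)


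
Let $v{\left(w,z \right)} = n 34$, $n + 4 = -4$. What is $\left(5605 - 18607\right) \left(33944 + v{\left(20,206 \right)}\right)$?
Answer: $-437803344$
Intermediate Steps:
$n = -8$ ($n = -4 - 4 = -8$)
$v{\left(w,z \right)} = -272$ ($v{\left(w,z \right)} = \left(-8\right) 34 = -272$)
$\left(5605 - 18607\right) \left(33944 + v{\left(20,206 \right)}\right) = \left(5605 - 18607\right) \left(33944 - 272\right) = \left(-13002\right) 33672 = -437803344$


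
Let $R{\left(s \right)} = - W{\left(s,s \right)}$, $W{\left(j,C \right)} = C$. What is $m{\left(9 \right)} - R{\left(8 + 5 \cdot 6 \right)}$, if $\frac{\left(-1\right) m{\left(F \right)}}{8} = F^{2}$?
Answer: $-610$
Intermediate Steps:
$m{\left(F \right)} = - 8 F^{2}$
$R{\left(s \right)} = - s$
$m{\left(9 \right)} - R{\left(8 + 5 \cdot 6 \right)} = - 8 \cdot 9^{2} - - (8 + 5 \cdot 6) = \left(-8\right) 81 - - (8 + 30) = -648 - \left(-1\right) 38 = -648 - -38 = -648 + 38 = -610$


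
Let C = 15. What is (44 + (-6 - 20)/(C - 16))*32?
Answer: 2240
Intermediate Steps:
(44 + (-6 - 20)/(C - 16))*32 = (44 + (-6 - 20)/(15 - 16))*32 = (44 - 26/(-1))*32 = (44 - 26*(-1))*32 = (44 + 26)*32 = 70*32 = 2240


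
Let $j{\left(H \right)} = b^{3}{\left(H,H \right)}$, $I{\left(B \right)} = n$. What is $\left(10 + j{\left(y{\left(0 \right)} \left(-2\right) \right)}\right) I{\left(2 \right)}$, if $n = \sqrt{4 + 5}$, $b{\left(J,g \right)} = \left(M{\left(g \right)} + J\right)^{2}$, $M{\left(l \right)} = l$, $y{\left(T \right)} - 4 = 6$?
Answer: $12288000030$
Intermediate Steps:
$y{\left(T \right)} = 10$ ($y{\left(T \right)} = 4 + 6 = 10$)
$b{\left(J,g \right)} = \left(J + g\right)^{2}$ ($b{\left(J,g \right)} = \left(g + J\right)^{2} = \left(J + g\right)^{2}$)
$n = 3$ ($n = \sqrt{9} = 3$)
$I{\left(B \right)} = 3$
$j{\left(H \right)} = 64 H^{6}$ ($j{\left(H \right)} = \left(\left(H + H\right)^{2}\right)^{3} = \left(\left(2 H\right)^{2}\right)^{3} = \left(4 H^{2}\right)^{3} = 64 H^{6}$)
$\left(10 + j{\left(y{\left(0 \right)} \left(-2\right) \right)}\right) I{\left(2 \right)} = \left(10 + 64 \left(10 \left(-2\right)\right)^{6}\right) 3 = \left(10 + 64 \left(-20\right)^{6}\right) 3 = \left(10 + 64 \cdot 64000000\right) 3 = \left(10 + 4096000000\right) 3 = 4096000010 \cdot 3 = 12288000030$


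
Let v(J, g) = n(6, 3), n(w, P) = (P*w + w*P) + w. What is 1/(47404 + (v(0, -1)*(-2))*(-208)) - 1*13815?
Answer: -896261939/64876 ≈ -13815.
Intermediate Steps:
n(w, P) = w + 2*P*w (n(w, P) = (P*w + P*w) + w = 2*P*w + w = w + 2*P*w)
v(J, g) = 42 (v(J, g) = 6*(1 + 2*3) = 6*(1 + 6) = 6*7 = 42)
1/(47404 + (v(0, -1)*(-2))*(-208)) - 1*13815 = 1/(47404 + (42*(-2))*(-208)) - 1*13815 = 1/(47404 - 84*(-208)) - 13815 = 1/(47404 + 17472) - 13815 = 1/64876 - 13815 = -896261939/64876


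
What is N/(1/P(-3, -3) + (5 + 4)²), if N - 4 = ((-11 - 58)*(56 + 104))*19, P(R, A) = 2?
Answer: -419512/163 ≈ -2573.7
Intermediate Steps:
N = -209756 (N = 4 + ((-11 - 58)*(56 + 104))*19 = 4 - 69*160*19 = 4 - 11040*19 = 4 - 209760 = -209756)
N/(1/P(-3, -3) + (5 + 4)²) = -209756/(1/2 + (5 + 4)²) = -209756/(½ + 9²) = -209756/(½ + 81) = -209756/163/2 = -209756*2/163 = -419512/163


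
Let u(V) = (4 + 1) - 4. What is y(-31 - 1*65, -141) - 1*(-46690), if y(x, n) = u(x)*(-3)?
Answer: 46687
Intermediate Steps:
u(V) = 1 (u(V) = 5 - 4 = 1)
y(x, n) = -3 (y(x, n) = 1*(-3) = -3)
y(-31 - 1*65, -141) - 1*(-46690) = -3 - 1*(-46690) = -3 + 46690 = 46687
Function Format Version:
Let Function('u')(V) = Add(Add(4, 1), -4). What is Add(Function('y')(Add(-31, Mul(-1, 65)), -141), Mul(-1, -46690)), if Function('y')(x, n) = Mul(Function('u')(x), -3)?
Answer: 46687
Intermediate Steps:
Function('u')(V) = 1 (Function('u')(V) = Add(5, -4) = 1)
Function('y')(x, n) = -3 (Function('y')(x, n) = Mul(1, -3) = -3)
Add(Function('y')(Add(-31, Mul(-1, 65)), -141), Mul(-1, -46690)) = Add(-3, Mul(-1, -46690)) = Add(-3, 46690) = 46687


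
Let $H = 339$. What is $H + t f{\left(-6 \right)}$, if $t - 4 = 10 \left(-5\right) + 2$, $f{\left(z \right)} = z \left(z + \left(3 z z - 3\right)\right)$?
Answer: $26475$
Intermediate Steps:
$f{\left(z \right)} = z \left(-3 + z + 3 z^{2}\right)$ ($f{\left(z \right)} = z \left(z + \left(3 z^{2} - 3\right)\right) = z \left(z + \left(-3 + 3 z^{2}\right)\right) = z \left(-3 + z + 3 z^{2}\right)$)
$t = -44$ ($t = 4 + \left(10 \left(-5\right) + 2\right) = 4 + \left(-50 + 2\right) = 4 - 48 = -44$)
$H + t f{\left(-6 \right)} = 339 - 44 \left(- 6 \left(-3 - 6 + 3 \left(-6\right)^{2}\right)\right) = 339 - 44 \left(- 6 \left(-3 - 6 + 3 \cdot 36\right)\right) = 339 - 44 \left(- 6 \left(-3 - 6 + 108\right)\right) = 339 - 44 \left(\left(-6\right) 99\right) = 339 - -26136 = 339 + 26136 = 26475$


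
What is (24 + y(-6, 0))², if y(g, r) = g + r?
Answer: 324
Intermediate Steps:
(24 + y(-6, 0))² = (24 + (-6 + 0))² = (24 - 6)² = 18² = 324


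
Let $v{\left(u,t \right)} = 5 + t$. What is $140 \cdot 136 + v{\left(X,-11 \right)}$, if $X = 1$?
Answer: $19034$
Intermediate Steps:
$140 \cdot 136 + v{\left(X,-11 \right)} = 140 \cdot 136 + \left(5 - 11\right) = 19040 - 6 = 19034$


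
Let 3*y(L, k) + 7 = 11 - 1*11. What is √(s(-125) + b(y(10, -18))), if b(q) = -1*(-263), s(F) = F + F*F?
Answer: √15763 ≈ 125.55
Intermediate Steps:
s(F) = F + F²
y(L, k) = -7/3 (y(L, k) = -7/3 + (11 - 1*11)/3 = -7/3 + (11 - 11)/3 = -7/3 + (⅓)*0 = -7/3 + 0 = -7/3)
b(q) = 263
√(s(-125) + b(y(10, -18))) = √(-125*(1 - 125) + 263) = √(-125*(-124) + 263) = √(15500 + 263) = √15763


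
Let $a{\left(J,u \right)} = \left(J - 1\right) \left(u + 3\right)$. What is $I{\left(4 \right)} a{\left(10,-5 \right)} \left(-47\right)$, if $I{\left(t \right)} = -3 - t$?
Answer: $-5922$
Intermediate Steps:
$a{\left(J,u \right)} = \left(-1 + J\right) \left(3 + u\right)$
$I{\left(4 \right)} a{\left(10,-5 \right)} \left(-47\right) = \left(-3 - 4\right) \left(-3 - -5 + 3 \cdot 10 + 10 \left(-5\right)\right) \left(-47\right) = \left(-3 - 4\right) \left(-3 + 5 + 30 - 50\right) \left(-47\right) = \left(-7\right) \left(-18\right) \left(-47\right) = 126 \left(-47\right) = -5922$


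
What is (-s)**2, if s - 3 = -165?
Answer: 26244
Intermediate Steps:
s = -162 (s = 3 - 165 = -162)
(-s)**2 = (-1*(-162))**2 = 162**2 = 26244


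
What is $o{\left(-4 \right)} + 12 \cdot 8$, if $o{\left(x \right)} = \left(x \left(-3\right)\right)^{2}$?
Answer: $240$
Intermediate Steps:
$o{\left(x \right)} = 9 x^{2}$ ($o{\left(x \right)} = \left(- 3 x\right)^{2} = 9 x^{2}$)
$o{\left(-4 \right)} + 12 \cdot 8 = 9 \left(-4\right)^{2} + 12 \cdot 8 = 9 \cdot 16 + 96 = 144 + 96 = 240$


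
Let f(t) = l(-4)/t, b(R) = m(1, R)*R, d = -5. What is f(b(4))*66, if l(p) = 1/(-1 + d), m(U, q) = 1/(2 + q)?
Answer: -33/2 ≈ -16.500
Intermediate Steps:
l(p) = -1/6 (l(p) = 1/(-1 - 5) = 1/(-6) = -1/6)
b(R) = R/(2 + R)
f(t) = -1/(6*t)
f(b(4))*66 = -1/(6*(4/(2 + 4)))*66 = -1/(6*(4/6))*66 = -1/(6*(4*(1/6)))*66 = -1/(6*2/3)*66 = -1/6*3/2*66 = -1/4*66 = -33/2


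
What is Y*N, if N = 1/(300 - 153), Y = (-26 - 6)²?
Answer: 1024/147 ≈ 6.9660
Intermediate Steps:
Y = 1024 (Y = (-32)² = 1024)
N = 1/147 ≈ 0.0068027
Y*N = 1024*(1/147) = 1024/147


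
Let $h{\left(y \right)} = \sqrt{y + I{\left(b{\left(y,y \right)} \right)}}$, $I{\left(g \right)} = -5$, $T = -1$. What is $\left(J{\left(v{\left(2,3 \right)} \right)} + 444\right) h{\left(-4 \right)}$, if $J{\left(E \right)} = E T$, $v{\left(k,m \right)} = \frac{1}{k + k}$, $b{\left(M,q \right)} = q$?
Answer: $\frac{5325 i}{4} \approx 1331.3 i$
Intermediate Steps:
$v{\left(k,m \right)} = \frac{1}{2 k}$
$h{\left(y \right)} = \sqrt{-5 + y}$ ($h{\left(y \right)} = \sqrt{y - 5} = \sqrt{-5 + y}$)
$J{\left(E \right)} = - E$ ($J{\left(E \right)} = E \left(-1\right) = - E$)
$\left(J{\left(v{\left(2,3 \right)} \right)} + 444\right) h{\left(-4 \right)} = \left(- \frac{1}{2 \cdot 2} + 444\right) \sqrt{-5 - 4} = \left(- \frac{1}{2 \cdot 2} + 444\right) \sqrt{-9} = \left(\left(-1\right) \frac{1}{4} + 444\right) 3 i = \left(- \frac{1}{4} + 444\right) 3 i = \frac{1775 \cdot 3 i}{4} = \frac{5325 i}{4}$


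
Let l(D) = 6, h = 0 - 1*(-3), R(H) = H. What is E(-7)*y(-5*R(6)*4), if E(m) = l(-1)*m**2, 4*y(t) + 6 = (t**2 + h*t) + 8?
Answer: 1032087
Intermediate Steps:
h = 3 (h = 0 + 3 = 3)
y(t) = 1/2 + t**2/4 + 3*t/4 (y(t) = -3/2 + ((t**2 + 3*t) + 8)/4 = -3/2 + (8 + t**2 + 3*t)/4 = -3/2 + (2 + t**2/4 + 3*t/4) = 1/2 + t**2/4 + 3*t/4)
E(m) = 6*m**2
E(-7)*y(-5*R(6)*4) = (6*(-7)**2)*(1/2 + (-5*6*4)**2/4 + 3*(-5*6*4)/4) = (6*49)*(1/2 + (-30*4)**2/4 + 3*(-30*4)/4) = 294*(1/2 + (1/4)*(-120)**2 + (3/4)*(-120)) = 294*(1/2 + (1/4)*14400 - 90) = 294*(1/2 + 3600 - 90) = 294*(7021/2) = 1032087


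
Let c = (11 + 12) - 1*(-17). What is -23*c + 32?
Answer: -888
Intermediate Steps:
c = 40 (c = 23 + 17 = 40)
-23*c + 32 = -23*40 + 32 = -920 + 32 = -888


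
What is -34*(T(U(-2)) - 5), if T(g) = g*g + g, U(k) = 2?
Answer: -34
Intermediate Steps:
T(g) = g + g² (T(g) = g² + g = g + g²)
-34*(T(U(-2)) - 5) = -34*(2*(1 + 2) - 5) = -34*(2*3 - 5) = -34*(6 - 5) = -34*1 = -34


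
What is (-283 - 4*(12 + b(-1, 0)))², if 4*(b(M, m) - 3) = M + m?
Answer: 116964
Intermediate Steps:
b(M, m) = 3 + M/4 + m/4 (b(M, m) = 3 + (M + m)/4 = 3 + (M/4 + m/4) = 3 + M/4 + m/4)
(-283 - 4*(12 + b(-1, 0)))² = (-283 - 4*(12 + (3 + (¼)*(-1) + (¼)*0)))² = (-283 - 4*(12 + (3 - ¼ + 0)))² = (-283 - 4*(12 + 11/4))² = (-283 - 4*59/4)² = (-283 - 59)² = (-342)² = 116964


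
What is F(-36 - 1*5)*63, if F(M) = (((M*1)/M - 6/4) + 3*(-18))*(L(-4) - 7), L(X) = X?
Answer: 75537/2 ≈ 37769.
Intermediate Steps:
F(M) = 1199/2 (F(M) = (((M*1)/M - 6/4) + 3*(-18))*(-4 - 7) = ((M/M - 6*¼) - 54)*(-11) = ((1 - 3/2) - 54)*(-11) = (-½ - 54)*(-11) = -109/2*(-11) = 1199/2)
F(-36 - 1*5)*63 = (1199/2)*63 = 75537/2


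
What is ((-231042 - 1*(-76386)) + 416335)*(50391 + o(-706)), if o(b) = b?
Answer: 13001521115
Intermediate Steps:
((-231042 - 1*(-76386)) + 416335)*(50391 + o(-706)) = ((-231042 - 1*(-76386)) + 416335)*(50391 - 706) = ((-231042 + 76386) + 416335)*49685 = (-154656 + 416335)*49685 = 261679*49685 = 13001521115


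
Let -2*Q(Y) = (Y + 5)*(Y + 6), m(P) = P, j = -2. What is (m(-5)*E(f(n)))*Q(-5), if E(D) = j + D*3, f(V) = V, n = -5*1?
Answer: 0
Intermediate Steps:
n = -5
Q(Y) = -(5 + Y)*(6 + Y)/2 (Q(Y) = -(Y + 5)*(Y + 6)/2 = -(5 + Y)*(6 + Y)/2)
E(D) = -2 + 3*D (E(D) = -2 + D*3 = -2 + 3*D)
(m(-5)*E(f(n)))*Q(-5) = (-5*(-2 + 3*(-5)))*(-15 - 11/2*(-5) - ½*(-5)²) = (-5*(-2 - 15))*(-15 + 55/2 - ½*25) = (-5*(-17))*(-15 + 55/2 - 25/2) = 85*0 = 0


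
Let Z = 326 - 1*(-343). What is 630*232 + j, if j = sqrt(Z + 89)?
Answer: 146160 + sqrt(758) ≈ 1.4619e+5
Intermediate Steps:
Z = 669 (Z = 326 + 343 = 669)
j = sqrt(758) (j = sqrt(669 + 89) = sqrt(758) ≈ 27.532)
630*232 + j = 630*232 + sqrt(758) = 146160 + sqrt(758)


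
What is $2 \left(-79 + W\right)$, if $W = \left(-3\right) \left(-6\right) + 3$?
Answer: $-116$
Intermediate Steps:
$W = 21$ ($W = 18 + 3 = 21$)
$2 \left(-79 + W\right) = 2 \left(-79 + 21\right) = 2 \left(-58\right) = -116$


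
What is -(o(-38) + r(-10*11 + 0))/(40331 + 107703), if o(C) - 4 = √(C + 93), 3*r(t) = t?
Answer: 49/222051 - √55/148034 ≈ 0.00017057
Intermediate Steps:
r(t) = t/3
o(C) = 4 + √(93 + C) (o(C) = 4 + √(C + 93) = 4 + √(93 + C))
-(o(-38) + r(-10*11 + 0))/(40331 + 107703) = -((4 + √(93 - 38)) + (-10*11 + 0)/3)/(40331 + 107703) = -((4 + √55) + (-110 + 0)/3)/148034 = -((4 + √55) + (⅓)*(-110))/148034 = -((4 + √55) - 110/3)/148034 = -(-98/3 + √55)/148034 = -(-49/222051 + √55/148034) = 49/222051 - √55/148034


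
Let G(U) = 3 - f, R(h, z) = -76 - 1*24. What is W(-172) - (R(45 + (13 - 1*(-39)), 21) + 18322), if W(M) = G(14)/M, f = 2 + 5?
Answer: -783545/43 ≈ -18222.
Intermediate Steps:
R(h, z) = -100 (R(h, z) = -76 - 24 = -100)
f = 7
G(U) = -4 (G(U) = 3 - 1*7 = 3 - 7 = -4)
W(M) = -4/M
W(-172) - (R(45 + (13 - 1*(-39)), 21) + 18322) = -4/(-172) - (-100 + 18322) = -4*(-1/172) - 1*18222 = 1/43 - 18222 = -783545/43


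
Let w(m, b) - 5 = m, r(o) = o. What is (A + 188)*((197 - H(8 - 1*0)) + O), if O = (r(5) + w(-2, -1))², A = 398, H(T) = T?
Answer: 148258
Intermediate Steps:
w(m, b) = 5 + m
O = 64 (O = (5 + (5 - 2))² = (5 + 3)² = 8² = 64)
(A + 188)*((197 - H(8 - 1*0)) + O) = (398 + 188)*((197 - (8 - 1*0)) + 64) = 586*((197 - (8 + 0)) + 64) = 586*((197 - 1*8) + 64) = 586*((197 - 8) + 64) = 586*(189 + 64) = 586*253 = 148258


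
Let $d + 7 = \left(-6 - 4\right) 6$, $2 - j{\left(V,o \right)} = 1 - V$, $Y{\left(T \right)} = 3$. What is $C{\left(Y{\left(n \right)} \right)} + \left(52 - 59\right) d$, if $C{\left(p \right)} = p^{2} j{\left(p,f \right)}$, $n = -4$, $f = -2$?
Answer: $505$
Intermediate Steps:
$j{\left(V,o \right)} = 1 + V$ ($j{\left(V,o \right)} = 2 - \left(1 - V\right) = 2 + \left(-1 + V\right) = 1 + V$)
$C{\left(p \right)} = p^{2} \left(1 + p\right)$
$d = -67$ ($d = -7 + \left(-6 - 4\right) 6 = -7 - 60 = -67$)
$C{\left(Y{\left(n \right)} \right)} + \left(52 - 59\right) d = 3^{2} \left(1 + 3\right) + \left(52 - 59\right) \left(-67\right) = 9 \cdot 4 - -469 = 36 + 469 = 505$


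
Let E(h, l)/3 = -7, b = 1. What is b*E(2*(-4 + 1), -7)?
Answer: -21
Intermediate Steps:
E(h, l) = -21 (E(h, l) = 3*(-7) = -21)
b*E(2*(-4 + 1), -7) = 1*(-21) = -21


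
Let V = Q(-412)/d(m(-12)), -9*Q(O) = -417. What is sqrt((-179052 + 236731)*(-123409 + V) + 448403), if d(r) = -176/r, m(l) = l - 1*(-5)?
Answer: I*sqrt(124016243767581)/132 ≈ 84366.0*I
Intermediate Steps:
Q(O) = 139/3 (Q(O) = -1/9*(-417) = 139/3)
m(l) = 5 + l (m(l) = l + 5 = 5 + l)
V = 973/528 (V = 139/(3*((-176/(5 - 12)))) = 139/(3*((-176/(-7)))) = 139/(3*((-176*(-1/7)))) = 139/(3*(176/7)) = (139/3)*(7/176) = 973/528 ≈ 1.8428)
sqrt((-179052 + 236731)*(-123409 + V) + 448403) = sqrt((-179052 + 236731)*(-123409 + 973/528) + 448403) = sqrt(57679*(-65158979/528) + 448403) = sqrt(-3758304749741/528 + 448403) = sqrt(-3758067992957/528) = I*sqrt(124016243767581)/132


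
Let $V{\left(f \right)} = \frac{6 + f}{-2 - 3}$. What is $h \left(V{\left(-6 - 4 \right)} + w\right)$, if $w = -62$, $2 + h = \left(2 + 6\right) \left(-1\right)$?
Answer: $612$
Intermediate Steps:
$V{\left(f \right)} = - \frac{6}{5} - \frac{f}{5}$ ($V{\left(f \right)} = \frac{6 + f}{-5} = \left(6 + f\right) \left(- \frac{1}{5}\right) = - \frac{6}{5} - \frac{f}{5}$)
$h = -10$ ($h = -2 + \left(2 + 6\right) \left(-1\right) = -2 + 8 \left(-1\right) = -2 - 8 = -10$)
$h \left(V{\left(-6 - 4 \right)} + w\right) = - 10 \left(\left(- \frac{6}{5} - \frac{-6 - 4}{5}\right) - 62\right) = - 10 \left(\left(- \frac{6}{5} - -2\right) - 62\right) = - 10 \left(\left(- \frac{6}{5} + 2\right) - 62\right) = - 10 \left(\frac{4}{5} - 62\right) = \left(-10\right) \left(- \frac{306}{5}\right) = 612$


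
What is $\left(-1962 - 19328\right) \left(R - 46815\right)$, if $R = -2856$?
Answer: $1057495590$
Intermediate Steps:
$\left(-1962 - 19328\right) \left(R - 46815\right) = \left(-1962 - 19328\right) \left(-2856 - 46815\right) = \left(-21290\right) \left(-49671\right) = 1057495590$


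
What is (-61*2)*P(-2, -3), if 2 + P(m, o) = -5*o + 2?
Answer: -1830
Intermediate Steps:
P(m, o) = -5*o (P(m, o) = -2 + (-5*o + 2) = -2 + (2 - 5*o) = -5*o)
(-61*2)*P(-2, -3) = (-61*2)*(-5*(-3)) = -122*15 = -1830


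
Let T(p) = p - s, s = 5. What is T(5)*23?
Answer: 0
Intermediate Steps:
T(p) = -5 + p (T(p) = p - 1*5 = p - 5 = -5 + p)
T(5)*23 = (-5 + 5)*23 = 0*23 = 0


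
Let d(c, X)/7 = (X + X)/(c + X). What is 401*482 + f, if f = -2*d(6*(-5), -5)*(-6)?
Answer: 193306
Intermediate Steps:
d(c, X) = 14*X/(X + c) (d(c, X) = 7*((X + X)/(c + X)) = 7*((2*X)/(X + c)) = 7*(2*X/(X + c)) = 14*X/(X + c))
f = 24 (f = -28*(-5)/(-5 + 6*(-5))*(-6) = -28*(-5)/(-5 - 30)*(-6) = -28*(-5)/(-35)*(-6) = -28*(-5)*(-1)/35*(-6) = -2*2*(-6) = -4*(-6) = 24)
401*482 + f = 401*482 + 24 = 193282 + 24 = 193306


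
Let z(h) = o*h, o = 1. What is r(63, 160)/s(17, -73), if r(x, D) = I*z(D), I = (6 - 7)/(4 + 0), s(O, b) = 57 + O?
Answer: -20/37 ≈ -0.54054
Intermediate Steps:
z(h) = h (z(h) = 1*h = h)
I = -1/4 ≈ -0.25000
r(x, D) = -D/4
r(63, 160)/s(17, -73) = (-1/4*160)/(57 + 17) = -40/74 = -40*1/74 = -20/37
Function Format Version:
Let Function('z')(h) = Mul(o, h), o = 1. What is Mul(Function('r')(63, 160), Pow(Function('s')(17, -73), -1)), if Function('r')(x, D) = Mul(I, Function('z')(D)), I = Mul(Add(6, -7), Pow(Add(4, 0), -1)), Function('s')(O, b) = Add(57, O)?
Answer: Rational(-20, 37) ≈ -0.54054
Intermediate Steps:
Function('z')(h) = h (Function('z')(h) = Mul(1, h) = h)
I = Rational(-1, 4) (I = Mul(-1, Pow(4, -1)) = Mul(-1, Rational(1, 4)) = Rational(-1, 4) ≈ -0.25000)
Function('r')(x, D) = Mul(Rational(-1, 4), D)
Mul(Function('r')(63, 160), Pow(Function('s')(17, -73), -1)) = Mul(Mul(Rational(-1, 4), 160), Pow(Add(57, 17), -1)) = Mul(-40, Pow(74, -1)) = Mul(-40, Rational(1, 74)) = Rational(-20, 37)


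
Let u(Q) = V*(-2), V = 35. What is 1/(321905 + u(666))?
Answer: 1/321835 ≈ 3.1072e-6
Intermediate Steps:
u(Q) = -70 (u(Q) = 35*(-2) = -70)
1/(321905 + u(666)) = 1/(321905 - 70) = 1/321835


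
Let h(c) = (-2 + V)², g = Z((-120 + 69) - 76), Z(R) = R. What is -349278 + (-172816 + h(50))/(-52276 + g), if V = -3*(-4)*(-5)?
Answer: -18303046062/52403 ≈ -3.4928e+5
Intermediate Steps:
g = -127 (g = (-120 + 69) - 76 = -51 - 76 = -127)
V = -60 (V = 12*(-5) = -60)
h(c) = 3844 (h(c) = (-2 - 60)² = (-62)² = 3844)
-349278 + (-172816 + h(50))/(-52276 + g) = -349278 + (-172816 + 3844)/(-52276 - 127) = -349278 - 168972/(-52403) = -349278 - 168972*(-1/52403) = -349278 + 168972/52403 = -18303046062/52403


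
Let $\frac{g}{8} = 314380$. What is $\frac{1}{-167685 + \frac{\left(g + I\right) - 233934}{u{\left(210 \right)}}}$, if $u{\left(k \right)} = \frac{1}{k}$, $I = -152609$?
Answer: $\frac{1}{446816685} \approx 2.2381 \cdot 10^{-9}$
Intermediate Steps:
$g = 2515040$ ($g = 8 \cdot 314380 = 2515040$)
$\frac{1}{-167685 + \frac{\left(g + I\right) - 233934}{u{\left(210 \right)}}} = \frac{1}{-167685 + \frac{\left(2515040 - 152609\right) - 233934}{\frac{1}{210}}} = \frac{1}{-167685 + \left(2362431 - 233934\right) \frac{1}{\frac{1}{210}}} = \frac{1}{-167685 + 2128497 \cdot 210} = \frac{1}{-167685 + 446984370} = \frac{1}{446816685}$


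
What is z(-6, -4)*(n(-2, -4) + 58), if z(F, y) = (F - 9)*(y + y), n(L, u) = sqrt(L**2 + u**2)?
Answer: 6960 + 240*sqrt(5) ≈ 7496.7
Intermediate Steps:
z(F, y) = 2*y*(-9 + F) (z(F, y) = (-9 + F)*(2*y) = 2*y*(-9 + F))
z(-6, -4)*(n(-2, -4) + 58) = (2*(-4)*(-9 - 6))*(sqrt((-2)**2 + (-4)**2) + 58) = (2*(-4)*(-15))*(sqrt(4 + 16) + 58) = 120*(sqrt(20) + 58) = 120*(2*sqrt(5) + 58) = 120*(58 + 2*sqrt(5)) = 6960 + 240*sqrt(5)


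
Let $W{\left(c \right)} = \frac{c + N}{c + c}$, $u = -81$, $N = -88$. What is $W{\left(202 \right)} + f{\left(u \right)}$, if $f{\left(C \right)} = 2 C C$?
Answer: $\frac{2650701}{202} \approx 13122.0$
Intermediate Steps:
$f{\left(C \right)} = 2 C^{2}$
$W{\left(c \right)} = \frac{-88 + c}{2 c}$ ($W{\left(c \right)} = \frac{c - 88}{c + c} = \frac{-88 + c}{2 c}$)
$W{\left(202 \right)} + f{\left(u \right)} = \frac{-88 + 202}{2 \cdot 202} + 2 \left(-81\right)^{2} = \frac{1}{2} \cdot \frac{1}{202} \cdot 114 + 2 \cdot 6561 = \frac{57}{202} + 13122 = \frac{2650701}{202}$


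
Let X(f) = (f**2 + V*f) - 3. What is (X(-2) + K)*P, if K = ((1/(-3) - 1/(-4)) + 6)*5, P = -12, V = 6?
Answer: -223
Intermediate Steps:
X(f) = -3 + f**2 + 6*f (X(f) = (f**2 + 6*f) - 3 = -3 + f**2 + 6*f)
K = 355/12 (K = ((1*(-1/3) - 1*(-1/4)) + 6)*5 = ((-1/3 + 1/4) + 6)*5 = (-1/12 + 6)*5 = (71/12)*5 = 355/12 ≈ 29.583)
(X(-2) + K)*P = ((-3 + (-2)**2 + 6*(-2)) + 355/12)*(-12) = ((-3 + 4 - 12) + 355/12)*(-12) = (-11 + 355/12)*(-12) = (223/12)*(-12) = -223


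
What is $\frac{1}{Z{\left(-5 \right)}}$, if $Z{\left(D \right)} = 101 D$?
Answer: $- \frac{1}{505} \approx -0.0019802$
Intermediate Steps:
$\frac{1}{Z{\left(-5 \right)}} = \frac{1}{101 \left(-5\right)} = \frac{1}{-505} = - \frac{1}{505}$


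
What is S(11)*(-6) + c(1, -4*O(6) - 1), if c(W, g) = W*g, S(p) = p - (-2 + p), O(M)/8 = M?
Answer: -205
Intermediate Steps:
O(M) = 8*M
S(p) = 2 (S(p) = p + (2 - p) = 2)
S(11)*(-6) + c(1, -4*O(6) - 1) = 2*(-6) + 1*(-32*6 - 1) = -12 + 1*(-4*48 - 1) = -12 + 1*(-192 - 1) = -12 + 1*(-193) = -12 - 193 = -205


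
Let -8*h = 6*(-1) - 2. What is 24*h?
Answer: 24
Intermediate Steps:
h = 1 (h = -(6*(-1) - 2)/8 = -(-6 - 2)/8 = -⅛*(-8) = 1)
24*h = 24*1 = 24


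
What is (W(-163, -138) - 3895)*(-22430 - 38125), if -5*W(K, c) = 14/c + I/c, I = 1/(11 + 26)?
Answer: 401434560747/1702 ≈ 2.3586e+8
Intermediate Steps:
I = 1/37 ≈ 0.027027
W(K, c) = -519/(185*c) (W(K, c) = -(14/c + 1/(37*c))/5 = -519/(185*c))
(W(-163, -138) - 3895)*(-22430 - 38125) = (-519/185/(-138) - 3895)*(-22430 - 38125) = (-519/185*(-1/138) - 3895)*(-60555) = (173/8510 - 3895)*(-60555) = -33146277/8510*(-60555) = 401434560747/1702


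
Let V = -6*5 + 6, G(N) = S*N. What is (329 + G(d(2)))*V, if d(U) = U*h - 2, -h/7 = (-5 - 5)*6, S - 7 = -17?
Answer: 193224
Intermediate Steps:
S = -10 (S = 7 - 17 = -10)
h = 420 (h = -7*(-5 - 5)*6 = -(-70)*6 = -7*(-60) = 420)
d(U) = -2 + 420*U (d(U) = U*420 - 2 = 420*U - 2 = -2 + 420*U)
G(N) = -10*N
V = -24 (V = -30 + 6 = -24)
(329 + G(d(2)))*V = (329 - 10*(-2 + 420*2))*(-24) = (329 - 10*(-2 + 840))*(-24) = (329 - 10*838)*(-24) = (329 - 8380)*(-24) = -8051*(-24) = 193224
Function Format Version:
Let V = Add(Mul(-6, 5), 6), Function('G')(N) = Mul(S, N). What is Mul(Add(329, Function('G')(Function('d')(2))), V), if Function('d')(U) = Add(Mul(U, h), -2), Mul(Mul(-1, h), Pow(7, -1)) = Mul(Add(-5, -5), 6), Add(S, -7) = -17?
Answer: 193224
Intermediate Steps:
S = -10 (S = Add(7, -17) = -10)
h = 420 (h = Mul(-7, Mul(Add(-5, -5), 6)) = Mul(-7, Mul(-10, 6)) = Mul(-7, -60) = 420)
Function('d')(U) = Add(-2, Mul(420, U)) (Function('d')(U) = Add(Mul(U, 420), -2) = Add(Mul(420, U), -2) = Add(-2, Mul(420, U)))
Function('G')(N) = Mul(-10, N)
V = -24 (V = Add(-30, 6) = -24)
Mul(Add(329, Function('G')(Function('d')(2))), V) = Mul(Add(329, Mul(-10, Add(-2, Mul(420, 2)))), -24) = Mul(Add(329, Mul(-10, Add(-2, 840))), -24) = Mul(Add(329, Mul(-10, 838)), -24) = Mul(Add(329, -8380), -24) = Mul(-8051, -24) = 193224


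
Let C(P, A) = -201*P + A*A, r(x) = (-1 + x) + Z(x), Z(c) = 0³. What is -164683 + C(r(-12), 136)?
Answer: -143574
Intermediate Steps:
Z(c) = 0
r(x) = -1 + x (r(x) = (-1 + x) + 0 = -1 + x)
C(P, A) = A² - 201*P (C(P, A) = -201*P + A² = A² - 201*P)
-164683 + C(r(-12), 136) = -164683 + (136² - 201*(-1 - 12)) = -164683 + (18496 - 201*(-13)) = -164683 + (18496 + 2613) = -164683 + 21109 = -143574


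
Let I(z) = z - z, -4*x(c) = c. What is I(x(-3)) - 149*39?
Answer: -5811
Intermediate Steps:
x(c) = -c/4
I(z) = 0
I(x(-3)) - 149*39 = 0 - 149*39 = 0 - 5811 = -5811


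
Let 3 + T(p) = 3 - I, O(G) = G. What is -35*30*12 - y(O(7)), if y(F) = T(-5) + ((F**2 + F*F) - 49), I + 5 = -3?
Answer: -12657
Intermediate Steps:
I = -8 (I = -5 - 3 = -8)
T(p) = 8 (T(p) = -3 + (3 - 1*(-8)) = -3 + (3 + 8) = -3 + 11 = 8)
y(F) = -41 + 2*F**2 (y(F) = 8 + ((F**2 + F*F) - 49) = 8 + ((F**2 + F**2) - 49) = 8 + (2*F**2 - 49) = 8 + (-49 + 2*F**2) = -41 + 2*F**2)
-35*30*12 - y(O(7)) = -35*30*12 - (-41 + 2*7**2) = -1050*12 - (-41 + 2*49) = -12600 - (-41 + 98) = -12600 - 1*57 = -12600 - 57 = -12657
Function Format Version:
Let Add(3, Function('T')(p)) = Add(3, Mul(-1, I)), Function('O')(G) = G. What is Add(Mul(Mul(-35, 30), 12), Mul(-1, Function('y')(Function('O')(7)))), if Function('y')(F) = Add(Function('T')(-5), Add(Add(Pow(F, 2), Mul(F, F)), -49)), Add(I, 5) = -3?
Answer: -12657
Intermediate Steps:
I = -8 (I = Add(-5, -3) = -8)
Function('T')(p) = 8 (Function('T')(p) = Add(-3, Add(3, Mul(-1, -8))) = Add(-3, Add(3, 8)) = Add(-3, 11) = 8)
Function('y')(F) = Add(-41, Mul(2, Pow(F, 2))) (Function('y')(F) = Add(8, Add(Add(Pow(F, 2), Mul(F, F)), -49)) = Add(8, Add(Add(Pow(F, 2), Pow(F, 2)), -49)) = Add(8, Add(Mul(2, Pow(F, 2)), -49)) = Add(8, Add(-49, Mul(2, Pow(F, 2)))) = Add(-41, Mul(2, Pow(F, 2))))
Add(Mul(Mul(-35, 30), 12), Mul(-1, Function('y')(Function('O')(7)))) = Add(Mul(Mul(-35, 30), 12), Mul(-1, Add(-41, Mul(2, Pow(7, 2))))) = Add(Mul(-1050, 12), Mul(-1, Add(-41, Mul(2, 49)))) = Add(-12600, Mul(-1, Add(-41, 98))) = Add(-12600, Mul(-1, 57)) = Add(-12600, -57) = -12657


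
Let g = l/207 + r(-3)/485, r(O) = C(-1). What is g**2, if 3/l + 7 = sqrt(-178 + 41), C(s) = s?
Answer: 57788654/9686068940025 + 16229*I*sqrt(137)/39942552330 ≈ 5.9662e-6 + 4.7557e-6*I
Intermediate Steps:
r(O) = -1
l = 3/(-7 + I*sqrt(137)) (l = 3/(-7 + sqrt(-178 + 41)) = 3/(-7 + sqrt(-137)) = 3/(-7 + I*sqrt(137)) ≈ -0.1129 - 0.18879*I)
g = -16229/6224490 - I*sqrt(137)/12834 (g = (-7/62 - I*sqrt(137)/62)/207 - 1/485 = (-7/62 - I*sqrt(137)/62)*(1/207) - 1*1/485 = (-7/12834 - I*sqrt(137)/12834) - 1/485 = -16229/6224490 - I*sqrt(137)/12834 ≈ -0.0026073 - 0.00091201*I)
g**2 = (-16229/6224490 - I*sqrt(137)/12834)**2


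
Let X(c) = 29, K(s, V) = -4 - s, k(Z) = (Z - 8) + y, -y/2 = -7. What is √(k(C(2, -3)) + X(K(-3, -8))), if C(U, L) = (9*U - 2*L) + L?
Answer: 2*√14 ≈ 7.4833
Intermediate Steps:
y = 14 (y = -2*(-7) = 14)
C(U, L) = -L + 9*U (C(U, L) = (-2*L + 9*U) + L = -L + 9*U)
k(Z) = 6 + Z (k(Z) = (Z - 8) + 14 = (-8 + Z) + 14 = 6 + Z)
√(k(C(2, -3)) + X(K(-3, -8))) = √((6 + (-1*(-3) + 9*2)) + 29) = √((6 + (3 + 18)) + 29) = √((6 + 21) + 29) = √(27 + 29) = √56 = 2*√14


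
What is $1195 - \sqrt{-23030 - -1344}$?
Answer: $1195 - i \sqrt{21686} \approx 1195.0 - 147.26 i$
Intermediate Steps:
$1195 - \sqrt{-23030 - -1344} = 1195 - \sqrt{-23030 + 1344} = 1195 - \sqrt{-21686} = 1195 - i \sqrt{21686}$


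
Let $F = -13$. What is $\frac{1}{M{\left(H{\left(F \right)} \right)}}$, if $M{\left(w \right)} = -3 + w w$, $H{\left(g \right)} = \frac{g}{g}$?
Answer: $- \frac{1}{2} \approx -0.5$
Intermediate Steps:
$H{\left(g \right)} = 1$
$M{\left(w \right)} = -3 + w^{2}$
$\frac{1}{M{\left(H{\left(F \right)} \right)}} = \frac{1}{-3 + 1^{2}} = \frac{1}{-3 + 1} = \frac{1}{-2} = - \frac{1}{2}$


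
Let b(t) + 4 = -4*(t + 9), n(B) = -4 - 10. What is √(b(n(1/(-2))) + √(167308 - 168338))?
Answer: √(16 + I*√1030) ≈ 5.0922 + 3.1513*I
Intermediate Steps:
n(B) = -14
b(t) = -40 - 4*t (b(t) = -4 - 4*(t + 9) = -4 - 4*(9 + t) = -4 + (-36 - 4*t) = -40 - 4*t)
√(b(n(1/(-2))) + √(167308 - 168338)) = √((-40 - 4*(-14)) + √(167308 - 168338)) = √((-40 + 56) + √(-1030)) = √(16 + I*√1030)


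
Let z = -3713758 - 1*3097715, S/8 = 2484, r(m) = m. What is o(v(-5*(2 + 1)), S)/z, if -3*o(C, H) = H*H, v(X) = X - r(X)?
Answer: 1907712/98717 ≈ 19.325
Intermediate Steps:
S = 19872 (S = 8*2484 = 19872)
z = -6811473 (z = -3713758 - 3097715 = -6811473)
v(X) = 0 (v(X) = X - X = 0)
o(C, H) = -H²/3 (o(C, H) = -H*H/3 = -H²/3)
o(v(-5*(2 + 1)), S)/z = -⅓*19872²/(-6811473) = -⅓*394896384*(-1/6811473) = -131632128*(-1/6811473) = 1907712/98717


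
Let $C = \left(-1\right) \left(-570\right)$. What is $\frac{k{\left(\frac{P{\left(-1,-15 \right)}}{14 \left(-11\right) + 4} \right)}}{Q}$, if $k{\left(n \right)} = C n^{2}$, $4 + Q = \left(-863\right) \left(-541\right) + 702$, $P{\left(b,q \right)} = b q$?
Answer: $\frac{57}{4675810} \approx 1.219 \cdot 10^{-5}$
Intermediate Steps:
$C = 570$
$Q = 467581$ ($Q = -4 + \left(\left(-863\right) \left(-541\right) + 702\right) = -4 + \left(466883 + 702\right) = -4 + 467585 = 467581$)
$k{\left(n \right)} = 570 n^{2}$
$\frac{k{\left(\frac{P{\left(-1,-15 \right)}}{14 \left(-11\right) + 4} \right)}}{Q} = \frac{570 \left(\frac{\left(-1\right) \left(-15\right)}{14 \left(-11\right) + 4}\right)^{2}}{467581} = 570 \left(\frac{15}{-154 + 4}\right)^{2} \cdot \frac{1}{467581} = 570 \left(\frac{15}{-150}\right)^{2} \cdot \frac{1}{467581} = 570 \left(15 \left(- \frac{1}{150}\right)\right)^{2} \cdot \frac{1}{467581} = 570 \left(- \frac{1}{10}\right)^{2} \cdot \frac{1}{467581} = 570 \cdot \frac{1}{100} \cdot \frac{1}{467581} = \frac{57}{10} \cdot \frac{1}{467581} = \frac{57}{4675810}$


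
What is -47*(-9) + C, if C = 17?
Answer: 440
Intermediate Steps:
-47*(-9) + C = -47*(-9) + 17 = 423 + 17 = 440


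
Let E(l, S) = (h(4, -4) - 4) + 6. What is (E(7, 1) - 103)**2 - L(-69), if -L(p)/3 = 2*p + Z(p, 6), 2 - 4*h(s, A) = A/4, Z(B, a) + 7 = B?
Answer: 150529/16 ≈ 9408.1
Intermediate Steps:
Z(B, a) = -7 + B
h(s, A) = 1/2 - A/16 (h(s, A) = 1/2 - A/(4*4) = 1/2 - A/16)
L(p) = 21 - 9*p (L(p) = -3*(2*p + (-7 + p)) = -3*(-7 + 3*p) = 21 - 9*p)
E(l, S) = 11/4 (E(l, S) = ((1/2 - 1/16*(-4)) - 4) + 6 = ((1/2 + 1/4) - 4) + 6 = (3/4 - 4) + 6 = -13/4 + 6 = 11/4)
(E(7, 1) - 103)**2 - L(-69) = (11/4 - 103)**2 - (21 - 9*(-69)) = (-401/4)**2 - (21 + 621) = 160801/16 - 1*642 = 160801/16 - 642 = 150529/16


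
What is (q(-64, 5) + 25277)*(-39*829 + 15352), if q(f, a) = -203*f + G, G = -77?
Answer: -648461968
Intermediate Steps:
q(f, a) = -77 - 203*f (q(f, a) = -203*f - 77 = -77 - 203*f)
(q(-64, 5) + 25277)*(-39*829 + 15352) = ((-77 - 203*(-64)) + 25277)*(-39*829 + 15352) = ((-77 + 12992) + 25277)*(-32331 + 15352) = (12915 + 25277)*(-16979) = 38192*(-16979) = -648461968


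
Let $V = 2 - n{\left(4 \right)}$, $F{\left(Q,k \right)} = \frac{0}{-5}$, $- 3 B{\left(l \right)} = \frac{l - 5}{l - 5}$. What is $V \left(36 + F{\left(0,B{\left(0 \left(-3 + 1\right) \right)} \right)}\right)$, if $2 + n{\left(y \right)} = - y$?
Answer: $288$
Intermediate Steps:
$B{\left(l \right)} = - \frac{1}{3}$ ($B{\left(l \right)} = - \frac{\left(l - 5\right) \frac{1}{l - 5}}{3} = - \frac{\left(-5 + l\right) \frac{1}{-5 + l}}{3} = \left(- \frac{1}{3}\right) 1 = - \frac{1}{3}$)
$F{\left(Q,k \right)} = 0$ ($F{\left(Q,k \right)} = 0 \left(- \frac{1}{5}\right) = 0$)
$n{\left(y \right)} = -2 - y$
$V = 8$ ($V = 2 - \left(-2 - 4\right) = 2 - -6 = 2 + 6 = 8$)
$V \left(36 + F{\left(0,B{\left(0 \left(-3 + 1\right) \right)} \right)}\right) = 8 \left(36 + 0\right) = 8 \cdot 36 = 288$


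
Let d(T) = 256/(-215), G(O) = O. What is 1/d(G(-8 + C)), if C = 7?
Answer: -215/256 ≈ -0.83984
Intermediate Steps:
d(T) = -256/215 (d(T) = 256*(-1/215) = -256/215)
1/d(G(-8 + C)) = 1/(-256/215) = -215/256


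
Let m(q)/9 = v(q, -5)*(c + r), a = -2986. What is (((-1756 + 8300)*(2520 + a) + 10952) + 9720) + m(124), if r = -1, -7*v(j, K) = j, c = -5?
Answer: -21195128/7 ≈ -3.0279e+6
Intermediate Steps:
v(j, K) = -j/7
m(q) = 54*q/7 (m(q) = 9*((-q/7)*(-5 - 1)) = 9*(-q/7*(-6)) = 9*(6*q/7) = 54*q/7)
(((-1756 + 8300)*(2520 + a) + 10952) + 9720) + m(124) = (((-1756 + 8300)*(2520 - 2986) + 10952) + 9720) + (54/7)*124 = ((6544*(-466) + 10952) + 9720) + 6696/7 = ((-3049504 + 10952) + 9720) + 6696/7 = (-3038552 + 9720) + 6696/7 = -3028832 + 6696/7 = -21195128/7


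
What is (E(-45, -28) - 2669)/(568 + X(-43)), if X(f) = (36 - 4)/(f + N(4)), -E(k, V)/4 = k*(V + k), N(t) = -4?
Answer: -743023/26664 ≈ -27.866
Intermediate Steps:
E(k, V) = -4*k*(V + k)
X(f) = 32/(-4 + f) (X(f) = (36 - 4)/(f - 4) = 32/(-4 + f))
(E(-45, -28) - 2669)/(568 + X(-43)) = (-4*(-45)*(-28 - 45) - 2669)/(568 + 32/(-4 - 43)) = (-4*(-45)*(-73) - 2669)/(568 + 32/(-47)) = (-13140 - 2669)/(568 + 32*(-1/47)) = -15809/(568 - 32/47) = -15809/26664/47 = -15809*47/26664 = -743023/26664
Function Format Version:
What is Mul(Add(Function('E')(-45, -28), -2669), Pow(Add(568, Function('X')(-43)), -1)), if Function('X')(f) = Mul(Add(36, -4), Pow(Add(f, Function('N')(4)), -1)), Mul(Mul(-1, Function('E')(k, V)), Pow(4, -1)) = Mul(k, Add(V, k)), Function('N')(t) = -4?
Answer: Rational(-743023, 26664) ≈ -27.866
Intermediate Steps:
Function('E')(k, V) = Mul(-4, k, Add(V, k)) (Function('E')(k, V) = Mul(-4, Mul(k, Add(V, k))) = Mul(-4, k, Add(V, k)))
Function('X')(f) = Mul(32, Pow(Add(-4, f), -1)) (Function('X')(f) = Mul(Add(36, -4), Pow(Add(f, -4), -1)) = Mul(32, Pow(Add(-4, f), -1)))
Mul(Add(Function('E')(-45, -28), -2669), Pow(Add(568, Function('X')(-43)), -1)) = Mul(Add(Mul(-4, -45, Add(-28, -45)), -2669), Pow(Add(568, Mul(32, Pow(Add(-4, -43), -1))), -1)) = Mul(Add(Mul(-4, -45, -73), -2669), Pow(Add(568, Mul(32, Pow(-47, -1))), -1)) = Mul(Add(-13140, -2669), Pow(Add(568, Mul(32, Rational(-1, 47))), -1)) = Mul(-15809, Pow(Add(568, Rational(-32, 47)), -1)) = Mul(-15809, Pow(Rational(26664, 47), -1)) = Mul(-15809, Rational(47, 26664)) = Rational(-743023, 26664)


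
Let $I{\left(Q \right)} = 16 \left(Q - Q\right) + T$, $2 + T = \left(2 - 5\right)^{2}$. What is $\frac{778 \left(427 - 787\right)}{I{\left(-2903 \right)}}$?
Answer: $- \frac{280080}{7} \approx -40011.0$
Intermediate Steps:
$T = 7$ ($T = -2 + \left(2 - 5\right)^{2} = -2 + \left(-3\right)^{2} = -2 + 9 = 7$)
$I{\left(Q \right)} = 7$ ($I{\left(Q \right)} = 16 \left(Q - Q\right) + 7 = 16 \cdot 0 + 7 = 0 + 7 = 7$)
$\frac{778 \left(427 - 787\right)}{I{\left(-2903 \right)}} = \frac{778 \left(427 - 787\right)}{7} = 778 \left(-360\right) \frac{1}{7} = \left(-280080\right) \frac{1}{7} = - \frac{280080}{7}$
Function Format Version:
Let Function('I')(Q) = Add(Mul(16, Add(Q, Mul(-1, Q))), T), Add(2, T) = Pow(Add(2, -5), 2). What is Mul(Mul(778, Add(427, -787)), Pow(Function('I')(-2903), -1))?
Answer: Rational(-280080, 7) ≈ -40011.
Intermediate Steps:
T = 7 (T = Add(-2, Pow(Add(2, -5), 2)) = Add(-2, Pow(-3, 2)) = Add(-2, 9) = 7)
Function('I')(Q) = 7 (Function('I')(Q) = Add(Mul(16, Add(Q, Mul(-1, Q))), 7) = Add(Mul(16, 0), 7) = Add(0, 7) = 7)
Mul(Mul(778, Add(427, -787)), Pow(Function('I')(-2903), -1)) = Mul(Mul(778, Add(427, -787)), Pow(7, -1)) = Mul(Mul(778, -360), Rational(1, 7)) = Mul(-280080, Rational(1, 7)) = Rational(-280080, 7)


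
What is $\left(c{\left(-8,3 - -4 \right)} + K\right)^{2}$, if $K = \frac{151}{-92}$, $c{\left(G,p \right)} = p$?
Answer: $\frac{243049}{8464} \approx 28.716$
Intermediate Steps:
$K = - \frac{151}{92}$ ($K = 151 \left(- \frac{1}{92}\right) = - \frac{151}{92} \approx -1.6413$)
$\left(c{\left(-8,3 - -4 \right)} + K\right)^{2} = \left(\left(3 - -4\right) - \frac{151}{92}\right)^{2} = \left(\left(3 + 4\right) - \frac{151}{92}\right)^{2} = \left(7 - \frac{151}{92}\right)^{2} = \left(\frac{493}{92}\right)^{2} = \frac{243049}{8464}$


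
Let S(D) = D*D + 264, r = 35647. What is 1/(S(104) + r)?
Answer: 1/46727 ≈ 2.1401e-5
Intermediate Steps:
S(D) = 264 + D² (S(D) = D² + 264 = 264 + D²)
1/(S(104) + r) = 1/((264 + 104²) + 35647) = 1/((264 + 10816) + 35647) = 1/(11080 + 35647) = 1/46727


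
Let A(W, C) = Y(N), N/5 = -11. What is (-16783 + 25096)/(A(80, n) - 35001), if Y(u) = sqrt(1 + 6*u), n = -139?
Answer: -290963313/1225070330 - 8313*I*sqrt(329)/1225070330 ≈ -0.23751 - 0.00012308*I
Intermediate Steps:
N = -55 (N = 5*(-11) = -55)
A(W, C) = I*sqrt(329) (A(W, C) = sqrt(1 + 6*(-55)) = sqrt(1 - 330) = sqrt(-329) = I*sqrt(329))
(-16783 + 25096)/(A(80, n) - 35001) = (-16783 + 25096)/(I*sqrt(329) - 35001) = 8313/(-35001 + I*sqrt(329))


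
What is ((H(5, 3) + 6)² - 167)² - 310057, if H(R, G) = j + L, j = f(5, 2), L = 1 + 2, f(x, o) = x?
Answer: -309216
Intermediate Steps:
L = 3
j = 5
H(R, G) = 8 (H(R, G) = 5 + 3 = 8)
((H(5, 3) + 6)² - 167)² - 310057 = ((8 + 6)² - 167)² - 310057 = (14² - 167)² - 310057 = (196 - 167)² - 310057 = 29² - 310057 = 841 - 310057 = -309216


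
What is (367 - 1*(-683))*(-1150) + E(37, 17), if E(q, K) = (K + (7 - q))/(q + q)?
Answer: -89355013/74 ≈ -1.2075e+6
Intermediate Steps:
E(q, K) = (7 + K - q)/(2*q) (E(q, K) = (7 + K - q)/((2*q)) = (7 + K - q)*(1/(2*q)) = (7 + K - q)/(2*q))
(367 - 1*(-683))*(-1150) + E(37, 17) = (367 - 1*(-683))*(-1150) + (½)*(7 + 17 - 1*37)/37 = (367 + 683)*(-1150) + (½)*(1/37)*(7 + 17 - 37) = 1050*(-1150) + (½)*(1/37)*(-13) = -1207500 - 13/74 = -89355013/74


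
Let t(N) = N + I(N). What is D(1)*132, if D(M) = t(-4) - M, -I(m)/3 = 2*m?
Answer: 2508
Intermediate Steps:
I(m) = -6*m
t(N) = -5*N (t(N) = N - 6*N = -5*N)
D(M) = 20 - M (D(M) = -5*(-4) - M = 20 - M)
D(1)*132 = (20 - 1*1)*132 = (20 - 1)*132 = 19*132 = 2508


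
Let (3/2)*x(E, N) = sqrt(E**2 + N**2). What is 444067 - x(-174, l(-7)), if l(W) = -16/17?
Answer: 444067 - 4*sqrt(2187505)/51 ≈ 4.4395e+5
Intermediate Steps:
l(W) = -16/17 (l(W) = -16*1/17 = -16/17)
x(E, N) = 2*sqrt(E**2 + N**2)/3
444067 - x(-174, l(-7)) = 444067 - 2*sqrt((-174)**2 + (-16/17)**2)/3 = 444067 - 2*sqrt(30276 + 256/289)/3 = 444067 - 2*sqrt(8750020/289)/3 = 444067 - 2*2*sqrt(2187505)/17/3 = 444067 - 4*sqrt(2187505)/51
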